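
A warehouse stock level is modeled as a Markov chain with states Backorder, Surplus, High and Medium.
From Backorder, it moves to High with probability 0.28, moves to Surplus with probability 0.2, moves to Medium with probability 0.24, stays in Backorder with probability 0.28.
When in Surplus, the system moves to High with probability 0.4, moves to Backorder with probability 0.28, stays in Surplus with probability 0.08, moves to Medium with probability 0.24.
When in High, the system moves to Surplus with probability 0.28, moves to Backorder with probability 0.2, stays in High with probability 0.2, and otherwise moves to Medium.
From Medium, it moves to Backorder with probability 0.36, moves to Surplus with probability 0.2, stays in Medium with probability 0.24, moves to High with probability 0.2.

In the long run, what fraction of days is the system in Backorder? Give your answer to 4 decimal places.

Let the stationary distribution be π with π = πP and π_1 + π_2 + π_3 + π_4 = 1.
π_1 = 0.28·π_1 + 0.28·π_2 + 0.2·π_3 + 0.36·π_4
π_2 = 0.2·π_1 + 0.08·π_2 + 0.28·π_3 + 0.2·π_4
π_3 = 0.28·π_1 + 0.4·π_2 + 0.2·π_3 + 0.2·π_4
Solving with the normalization constraint gives π = (0.2799, 0.1973, 0.2618, 0.2609).
So the stationary probability of Backorder is 0.2799.

0.2799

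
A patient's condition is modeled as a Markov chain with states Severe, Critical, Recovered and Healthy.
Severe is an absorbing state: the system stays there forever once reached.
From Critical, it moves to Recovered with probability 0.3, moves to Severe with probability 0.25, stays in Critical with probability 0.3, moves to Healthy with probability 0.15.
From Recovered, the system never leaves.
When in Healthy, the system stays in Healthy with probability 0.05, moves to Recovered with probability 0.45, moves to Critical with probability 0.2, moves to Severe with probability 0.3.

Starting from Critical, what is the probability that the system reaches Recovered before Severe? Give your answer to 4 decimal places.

Let h(s) be the probability of absorption at Recovered starting from transient state s. Then h(Recovered) = 1 and h(Severe) = 0. By first-step analysis:
h(Critical) = 0.25·0 + 0.3·h(Critical) + 0.3·1 + 0.15·h(Healthy)
h(Healthy) = 0.3·0 + 0.2·h(Critical) + 0.45·1 + 0.05·h(Healthy)
Solving: h(Critical) = 0.5551, h(Healthy) = 0.5906.
Starting from Critical, the probability is 0.5551.

0.5551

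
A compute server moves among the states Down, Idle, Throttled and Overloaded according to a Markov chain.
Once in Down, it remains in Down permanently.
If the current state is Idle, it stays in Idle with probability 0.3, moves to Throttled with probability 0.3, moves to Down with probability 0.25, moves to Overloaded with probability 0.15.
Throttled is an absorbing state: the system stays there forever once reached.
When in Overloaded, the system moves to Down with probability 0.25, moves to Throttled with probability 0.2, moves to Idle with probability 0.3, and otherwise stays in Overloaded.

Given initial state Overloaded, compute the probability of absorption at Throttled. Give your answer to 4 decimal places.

0.4792

Let h(s) be the probability of absorption at Throttled starting from transient state s. Then h(Throttled) = 1 and h(Down) = 0. By first-step analysis:
h(Idle) = 0.25·0 + 0.3·h(Idle) + 0.3·1 + 0.15·h(Overloaded)
h(Overloaded) = 0.25·0 + 0.3·h(Idle) + 0.2·1 + 0.25·h(Overloaded)
Solving: h(Idle) = 0.5313, h(Overloaded) = 0.4792.
Starting from Overloaded, the probability is 0.4792.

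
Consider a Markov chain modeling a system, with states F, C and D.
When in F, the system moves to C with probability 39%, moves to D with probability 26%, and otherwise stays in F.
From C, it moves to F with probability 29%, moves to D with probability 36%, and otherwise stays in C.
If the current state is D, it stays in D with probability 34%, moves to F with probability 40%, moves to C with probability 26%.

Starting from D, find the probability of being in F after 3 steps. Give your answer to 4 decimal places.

Propagate the distribution vector 3 steps from D.
After 0 steps: (0.0000, 0.0000, 1.0000)
After 1 step: (0.4000, 0.2600, 0.3400)
After 2 steps: (0.3514, 0.3354, 0.3132)
After 3 steps: (0.3455, 0.3359, 0.3186)
P(in F after 3 steps) = 0.3455

0.3455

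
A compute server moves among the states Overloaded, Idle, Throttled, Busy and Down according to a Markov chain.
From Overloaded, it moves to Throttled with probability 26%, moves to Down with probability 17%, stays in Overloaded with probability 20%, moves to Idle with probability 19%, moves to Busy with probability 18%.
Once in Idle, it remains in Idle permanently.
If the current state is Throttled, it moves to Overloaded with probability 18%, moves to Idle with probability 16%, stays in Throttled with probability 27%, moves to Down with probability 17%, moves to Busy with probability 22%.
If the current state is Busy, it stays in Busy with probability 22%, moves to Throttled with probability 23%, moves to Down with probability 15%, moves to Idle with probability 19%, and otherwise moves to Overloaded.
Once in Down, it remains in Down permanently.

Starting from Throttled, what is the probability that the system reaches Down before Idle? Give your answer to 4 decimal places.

Let h(s) be the probability of absorption at Down starting from transient state s. Then h(Down) = 1 and h(Idle) = 0. By first-step analysis:
h(Overloaded) = 0.2·h(Overloaded) + 0.19·0 + 0.26·h(Throttled) + 0.18·h(Busy) + 0.17·1
h(Throttled) = 0.18·h(Overloaded) + 0.16·0 + 0.27·h(Throttled) + 0.22·h(Busy) + 0.17·1
h(Busy) = 0.21·h(Overloaded) + 0.19·0 + 0.23·h(Throttled) + 0.22·h(Busy) + 0.15·1
Solving: h(Overloaded) = 0.4767, h(Throttled) = 0.4906, h(Busy) = 0.4653.
Starting from Throttled, the probability is 0.4906.

0.4906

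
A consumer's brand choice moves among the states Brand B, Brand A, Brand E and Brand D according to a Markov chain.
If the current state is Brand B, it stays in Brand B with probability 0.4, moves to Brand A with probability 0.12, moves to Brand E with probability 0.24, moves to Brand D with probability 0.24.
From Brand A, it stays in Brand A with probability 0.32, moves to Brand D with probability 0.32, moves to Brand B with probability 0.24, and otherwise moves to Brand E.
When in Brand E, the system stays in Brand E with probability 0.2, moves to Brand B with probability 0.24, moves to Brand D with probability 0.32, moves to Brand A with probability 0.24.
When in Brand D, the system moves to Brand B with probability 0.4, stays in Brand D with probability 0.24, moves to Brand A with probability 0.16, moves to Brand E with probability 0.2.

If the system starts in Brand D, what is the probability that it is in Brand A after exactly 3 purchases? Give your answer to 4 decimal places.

0.1923

Propagate the distribution vector 3 purchases from Brand D.
After 0 purchases: (0.0000, 0.0000, 0.0000, 1.0000)
After 1 purchase: (0.4000, 0.1600, 0.2000, 0.2400)
After 2 purchases: (0.3424, 0.1856, 0.2032, 0.2688)
After 3 purchases: (0.3378, 0.1923, 0.1988, 0.2711)
P(in Brand A after 3 purchases) = 0.1923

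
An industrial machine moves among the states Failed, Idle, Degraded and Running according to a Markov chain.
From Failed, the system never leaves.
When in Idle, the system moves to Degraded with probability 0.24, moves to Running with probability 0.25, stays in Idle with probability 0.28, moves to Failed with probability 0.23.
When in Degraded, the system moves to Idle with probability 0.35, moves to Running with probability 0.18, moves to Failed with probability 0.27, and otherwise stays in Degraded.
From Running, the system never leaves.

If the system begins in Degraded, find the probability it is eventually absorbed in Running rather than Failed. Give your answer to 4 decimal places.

Let h(s) be the probability of absorption at Running starting from transient state s. Then h(Running) = 1 and h(Failed) = 0. By first-step analysis:
h(Idle) = 0.23·0 + 0.28·h(Idle) + 0.24·h(Degraded) + 0.25·1
h(Degraded) = 0.27·0 + 0.35·h(Idle) + 0.2·h(Degraded) + 0.18·1
Solving: h(Idle) = 0.4943, h(Degraded) = 0.4413.
Starting from Degraded, the probability is 0.4413.

0.4413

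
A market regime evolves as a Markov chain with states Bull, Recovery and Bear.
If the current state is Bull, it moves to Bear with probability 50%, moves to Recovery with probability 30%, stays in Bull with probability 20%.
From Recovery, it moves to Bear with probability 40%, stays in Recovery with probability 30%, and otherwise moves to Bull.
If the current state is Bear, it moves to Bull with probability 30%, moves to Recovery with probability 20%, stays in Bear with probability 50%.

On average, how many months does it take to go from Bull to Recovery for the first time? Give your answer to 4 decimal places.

Let t(s) be the expected number of months to first reach Recovery from state s, with t(Recovery) = 0. Conditioning on the first month:
t(Bull) = 1 + 0.2·t(Bull) + 0.5·t(Bear)
t(Bear) = 1 + 0.3·t(Bull) + 0.5·t(Bear)
Solving: t(Bull) = 4.0000, t(Bear) = 4.4000.
Expected months from Bull to Recovery: 4.0000.

4.0000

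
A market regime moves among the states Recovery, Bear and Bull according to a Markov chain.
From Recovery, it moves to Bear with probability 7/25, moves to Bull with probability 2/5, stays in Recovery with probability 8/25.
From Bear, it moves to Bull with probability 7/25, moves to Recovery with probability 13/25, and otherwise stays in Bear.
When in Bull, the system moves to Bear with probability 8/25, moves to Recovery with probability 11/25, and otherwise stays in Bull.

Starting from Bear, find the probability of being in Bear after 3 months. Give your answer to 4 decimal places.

Propagate the distribution vector 3 months from Bear.
After 0 months: (0.0000, 1.0000, 0.0000)
After 1 month: (0.5200, 0.2000, 0.2800)
After 2 months: (0.3936, 0.2752, 0.3312)
After 3 months: (0.4148, 0.2712, 0.3140)
P(in Bear after 3 months) = 0.2712

0.2712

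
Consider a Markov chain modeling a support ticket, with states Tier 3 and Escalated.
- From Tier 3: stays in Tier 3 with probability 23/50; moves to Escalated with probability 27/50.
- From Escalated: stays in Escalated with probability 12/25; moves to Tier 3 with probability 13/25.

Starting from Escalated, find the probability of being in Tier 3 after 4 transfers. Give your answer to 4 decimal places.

Propagate the distribution vector 4 transfers from Escalated.
After 0 transfers: (0.0000, 1.0000)
After 1 transfer: (0.5200, 0.4800)
After 2 transfers: (0.4888, 0.5112)
After 3 transfers: (0.4907, 0.5093)
After 4 transfers: (0.4906, 0.5094)
P(in Tier 3 after 4 transfers) = 0.4906

0.4906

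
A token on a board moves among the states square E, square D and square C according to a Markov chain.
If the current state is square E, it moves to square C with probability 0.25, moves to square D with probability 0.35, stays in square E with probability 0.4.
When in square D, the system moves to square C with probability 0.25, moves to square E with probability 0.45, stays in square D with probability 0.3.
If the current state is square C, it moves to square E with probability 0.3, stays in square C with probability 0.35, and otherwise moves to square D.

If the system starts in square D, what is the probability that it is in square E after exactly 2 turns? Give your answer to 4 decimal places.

Sum over the intermediate state after 1 turn:
P = P(square D→square E)·P(square E→square E) + P(square D→square D)·P(square D→square E) + P(square D→square C)·P(square C→square E)
  = 0.45×0.4 + 0.3×0.45 + 0.25×0.3
  = 0.1800 + 0.1350 + 0.0750 = 0.3900

0.3900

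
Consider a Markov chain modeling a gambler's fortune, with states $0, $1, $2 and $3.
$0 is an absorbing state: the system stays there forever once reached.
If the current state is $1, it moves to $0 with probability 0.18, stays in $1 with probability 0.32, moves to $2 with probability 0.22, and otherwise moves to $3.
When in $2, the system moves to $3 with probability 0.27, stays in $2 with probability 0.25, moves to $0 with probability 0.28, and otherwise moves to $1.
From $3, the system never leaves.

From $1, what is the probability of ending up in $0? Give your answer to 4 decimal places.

0.4219

Let h(s) be the probability of absorption at $0 starting from transient state s. Then h($0) = 1 and h($3) = 0. By first-step analysis:
h($1) = 0.18·1 + 0.32·h($1) + 0.22·h($2) + 0.28·0
h($2) = 0.28·1 + 0.2·h($1) + 0.25·h($2) + 0.27·0
Solving: h($1) = 0.4219, h($2) = 0.4858.
Starting from $1, the probability is 0.4219.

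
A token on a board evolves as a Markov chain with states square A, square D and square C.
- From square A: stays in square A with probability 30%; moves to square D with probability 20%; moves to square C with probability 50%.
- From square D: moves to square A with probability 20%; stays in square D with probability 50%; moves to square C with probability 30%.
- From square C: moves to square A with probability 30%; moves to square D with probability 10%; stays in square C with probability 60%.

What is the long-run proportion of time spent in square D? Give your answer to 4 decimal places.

Let the stationary distribution be π with π = πP and π_1 + π_2 + π_3 = 1.
π_1 = 0.3·π_1 + 0.2·π_2 + 0.3·π_3
π_2 = 0.2·π_1 + 0.5·π_2 + 0.1·π_3
Solving with the normalization constraint gives π = (0.2787, 0.2131, 0.5082).
So the stationary probability of square D is 0.2131.

0.2131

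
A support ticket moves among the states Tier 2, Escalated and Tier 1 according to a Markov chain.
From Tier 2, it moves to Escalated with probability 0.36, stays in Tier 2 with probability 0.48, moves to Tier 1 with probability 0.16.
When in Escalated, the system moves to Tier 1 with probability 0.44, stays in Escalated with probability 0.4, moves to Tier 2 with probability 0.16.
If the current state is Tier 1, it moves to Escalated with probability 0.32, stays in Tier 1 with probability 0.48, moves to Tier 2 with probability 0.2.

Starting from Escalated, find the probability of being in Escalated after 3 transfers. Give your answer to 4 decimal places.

0.3578

Propagate the distribution vector 3 transfers from Escalated.
After 0 transfers: (0.0000, 1.0000, 0.0000)
After 1 transfer: (0.1600, 0.4000, 0.4400)
After 2 transfers: (0.2288, 0.3584, 0.4128)
After 3 transfers: (0.2497, 0.3578, 0.3924)
P(in Escalated after 3 transfers) = 0.3578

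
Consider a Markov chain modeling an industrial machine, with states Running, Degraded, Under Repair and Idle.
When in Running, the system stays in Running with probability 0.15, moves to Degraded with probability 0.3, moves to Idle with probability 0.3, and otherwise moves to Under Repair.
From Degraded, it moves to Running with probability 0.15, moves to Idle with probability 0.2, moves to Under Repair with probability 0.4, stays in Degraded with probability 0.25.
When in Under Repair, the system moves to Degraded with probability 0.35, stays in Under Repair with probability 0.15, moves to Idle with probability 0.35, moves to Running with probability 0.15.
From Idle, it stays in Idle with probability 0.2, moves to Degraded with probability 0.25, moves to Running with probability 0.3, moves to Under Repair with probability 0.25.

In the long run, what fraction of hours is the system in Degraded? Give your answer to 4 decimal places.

Let the stationary distribution be π with π = πP and π_1 + π_2 + π_3 + π_4 = 1.
π_1 = 0.15·π_1 + 0.15·π_2 + 0.15·π_3 + 0.3·π_4
π_2 = 0.3·π_1 + 0.25·π_2 + 0.35·π_3 + 0.25·π_4
π_3 = 0.25·π_1 + 0.4·π_2 + 0.15·π_3 + 0.25·π_4
Solving with the normalization constraint gives π = (0.1888, 0.2861, 0.2663, 0.2588).
So the stationary probability of Degraded is 0.2861.

0.2861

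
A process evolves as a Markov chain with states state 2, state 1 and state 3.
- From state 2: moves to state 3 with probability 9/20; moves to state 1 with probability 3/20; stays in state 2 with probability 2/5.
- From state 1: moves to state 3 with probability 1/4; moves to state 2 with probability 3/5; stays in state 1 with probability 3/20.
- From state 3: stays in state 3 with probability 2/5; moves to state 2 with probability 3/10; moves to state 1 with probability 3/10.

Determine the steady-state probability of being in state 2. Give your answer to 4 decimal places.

0.4028

Let the stationary distribution be π with π = πP and π_1 + π_2 + π_3 = 1.
π_1 = 0.4·π_1 + 0.6·π_2 + 0.3·π_3
π_2 = 0.15·π_1 + 0.15·π_2 + 0.3·π_3
Solving with the normalization constraint gives π = (0.4028, 0.2083, 0.3889).
So the stationary probability of state 2 is 0.4028.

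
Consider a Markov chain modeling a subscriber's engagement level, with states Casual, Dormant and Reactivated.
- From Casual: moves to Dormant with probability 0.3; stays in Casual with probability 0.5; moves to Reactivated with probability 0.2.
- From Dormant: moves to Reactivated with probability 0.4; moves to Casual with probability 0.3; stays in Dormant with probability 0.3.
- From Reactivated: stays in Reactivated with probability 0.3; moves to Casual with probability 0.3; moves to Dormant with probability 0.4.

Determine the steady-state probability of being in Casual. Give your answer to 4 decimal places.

0.3750

Let the stationary distribution be π with π = πP and π_1 + π_2 + π_3 = 1.
π_1 = 0.5·π_1 + 0.3·π_2 + 0.3·π_3
π_2 = 0.3·π_1 + 0.3·π_2 + 0.4·π_3
Solving with the normalization constraint gives π = (0.3750, 0.3295, 0.2955).
So the stationary probability of Casual is 0.3750.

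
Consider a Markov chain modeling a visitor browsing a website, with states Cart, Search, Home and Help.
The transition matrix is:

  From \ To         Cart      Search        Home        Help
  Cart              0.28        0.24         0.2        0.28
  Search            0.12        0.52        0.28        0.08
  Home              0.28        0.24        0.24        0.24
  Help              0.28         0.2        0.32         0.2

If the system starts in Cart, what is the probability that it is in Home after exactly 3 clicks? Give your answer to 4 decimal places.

0.2583

Propagate the distribution vector 3 clicks from Cart.
After 0 clicks: (1.0000, 0.0000, 0.0000, 0.0000)
After 1 click: (0.2800, 0.2400, 0.2000, 0.2800)
After 2 clicks: (0.2416, 0.2960, 0.2608, 0.2016)
After 3 clicks: (0.2326, 0.3148, 0.2583, 0.1942)
P(in Home after 3 clicks) = 0.2583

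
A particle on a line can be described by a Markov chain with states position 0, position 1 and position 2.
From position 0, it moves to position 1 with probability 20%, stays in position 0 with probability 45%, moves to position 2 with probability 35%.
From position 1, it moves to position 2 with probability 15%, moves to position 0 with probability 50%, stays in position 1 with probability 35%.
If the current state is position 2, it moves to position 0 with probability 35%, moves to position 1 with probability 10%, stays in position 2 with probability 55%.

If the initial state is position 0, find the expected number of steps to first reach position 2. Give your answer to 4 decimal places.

3.3010

Let t(s) be the expected number of steps to first reach position 2 from state s, with t(position 2) = 0. Conditioning on the first step:
t(position 0) = 1 + 0.45·t(position 0) + 0.2·t(position 1)
t(position 1) = 1 + 0.5·t(position 0) + 0.35·t(position 1)
Solving: t(position 0) = 3.3010, t(position 1) = 4.0777.
Expected steps from position 0 to position 2: 3.3010.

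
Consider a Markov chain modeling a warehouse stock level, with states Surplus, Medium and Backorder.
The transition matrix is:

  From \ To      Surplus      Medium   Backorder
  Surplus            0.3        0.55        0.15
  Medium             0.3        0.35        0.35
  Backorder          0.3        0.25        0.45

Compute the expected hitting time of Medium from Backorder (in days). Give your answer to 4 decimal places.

2.9412

Let t(s) be the expected number of days to first reach Medium from state s, with t(Medium) = 0. Conditioning on the first day:
t(Surplus) = 1 + 0.3·t(Surplus) + 0.15·t(Backorder)
t(Backorder) = 1 + 0.3·t(Surplus) + 0.45·t(Backorder)
Solving: t(Surplus) = 2.0588, t(Backorder) = 2.9412.
Expected days from Backorder to Medium: 2.9412.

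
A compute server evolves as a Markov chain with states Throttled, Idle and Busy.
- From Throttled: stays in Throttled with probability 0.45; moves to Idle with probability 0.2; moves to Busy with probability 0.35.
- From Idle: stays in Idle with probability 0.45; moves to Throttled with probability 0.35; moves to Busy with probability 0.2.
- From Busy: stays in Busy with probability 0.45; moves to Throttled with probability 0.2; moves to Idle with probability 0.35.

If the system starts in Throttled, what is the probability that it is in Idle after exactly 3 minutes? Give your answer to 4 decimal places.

Propagate the distribution vector 3 minutes from Throttled.
After 0 minutes: (1.0000, 0.0000, 0.0000)
After 1 minute: (0.4500, 0.2000, 0.3500)
After 2 minutes: (0.3425, 0.3025, 0.3550)
After 3 minutes: (0.3310, 0.3289, 0.3401)
P(in Idle after 3 minutes) = 0.3289

0.3289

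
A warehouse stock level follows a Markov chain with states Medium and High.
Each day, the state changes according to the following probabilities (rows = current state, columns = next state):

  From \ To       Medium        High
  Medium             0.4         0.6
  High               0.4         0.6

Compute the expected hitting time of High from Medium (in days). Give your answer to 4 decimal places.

Let t(s) be the expected number of days to first reach High from state s, with t(High) = 0. Conditioning on the first day:
t(Medium) = 1 + 0.4·t(Medium)
Solving: t(Medium) = 1.6667.
Expected days from Medium to High: 1.6667.

1.6667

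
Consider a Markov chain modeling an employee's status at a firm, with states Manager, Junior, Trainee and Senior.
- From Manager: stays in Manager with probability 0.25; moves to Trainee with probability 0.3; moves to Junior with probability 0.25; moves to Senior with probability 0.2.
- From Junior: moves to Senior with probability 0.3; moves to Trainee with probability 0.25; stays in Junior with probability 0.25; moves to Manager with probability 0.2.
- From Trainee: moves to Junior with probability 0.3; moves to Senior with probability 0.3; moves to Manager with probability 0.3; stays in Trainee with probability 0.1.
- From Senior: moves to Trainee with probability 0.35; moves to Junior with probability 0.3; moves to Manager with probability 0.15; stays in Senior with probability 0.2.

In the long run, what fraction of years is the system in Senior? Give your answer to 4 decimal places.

0.2524

Let the stationary distribution be π with π = πP and π_1 + π_2 + π_3 + π_4 = 1.
π_1 = 0.25·π_1 + 0.2·π_2 + 0.3·π_3 + 0.15·π_4
π_2 = 0.25·π_1 + 0.25·π_2 + 0.3·π_3 + 0.3·π_4
π_3 = 0.3·π_1 + 0.25·π_2 + 0.1·π_3 + 0.35·π_4
Solving with the normalization constraint gives π = (0.2235, 0.2751, 0.2491, 0.2524).
So the stationary probability of Senior is 0.2524.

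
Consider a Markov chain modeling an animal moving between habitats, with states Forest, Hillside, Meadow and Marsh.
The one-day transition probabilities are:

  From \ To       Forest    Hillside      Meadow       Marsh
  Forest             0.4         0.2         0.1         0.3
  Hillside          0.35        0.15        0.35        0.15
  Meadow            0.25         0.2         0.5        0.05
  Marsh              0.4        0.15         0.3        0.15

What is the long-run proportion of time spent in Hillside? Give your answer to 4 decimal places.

0.1823

Let the stationary distribution be π with π = πP and π_1 + π_2 + π_3 + π_4 = 1.
π_1 = 0.4·π_1 + 0.35·π_2 + 0.25·π_3 + 0.4·π_4
π_2 = 0.2·π_1 + 0.15·π_2 + 0.2·π_3 + 0.15·π_4
π_3 = 0.1·π_1 + 0.35·π_2 + 0.5·π_3 + 0.3·π_4
Solving with the normalization constraint gives π = (0.3459, 0.1823, 0.2999, 0.1719).
So the stationary probability of Hillside is 0.1823.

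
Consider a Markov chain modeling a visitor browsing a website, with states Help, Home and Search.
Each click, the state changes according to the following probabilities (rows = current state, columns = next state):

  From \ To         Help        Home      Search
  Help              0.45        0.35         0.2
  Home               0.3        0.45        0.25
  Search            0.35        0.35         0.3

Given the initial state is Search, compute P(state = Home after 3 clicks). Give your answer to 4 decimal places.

Propagate the distribution vector 3 clicks from Search.
After 0 clicks: (0.0000, 0.0000, 1.0000)
After 1 click: (0.3500, 0.3500, 0.3000)
After 2 clicks: (0.3675, 0.3850, 0.2475)
After 3 clicks: (0.3675, 0.3885, 0.2440)
P(in Home after 3 clicks) = 0.3885

0.3885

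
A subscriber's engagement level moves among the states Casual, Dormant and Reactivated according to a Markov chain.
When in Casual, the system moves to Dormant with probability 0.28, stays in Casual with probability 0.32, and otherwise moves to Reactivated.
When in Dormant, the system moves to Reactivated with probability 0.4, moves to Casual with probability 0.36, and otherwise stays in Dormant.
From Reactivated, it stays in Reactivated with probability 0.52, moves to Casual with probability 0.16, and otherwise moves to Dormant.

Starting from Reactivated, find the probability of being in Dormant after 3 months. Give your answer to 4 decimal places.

Propagate the distribution vector 3 months from Reactivated.
After 0 months: (0.0000, 0.0000, 1.0000)
After 1 month: (0.1600, 0.3200, 0.5200)
After 2 months: (0.2496, 0.2880, 0.4624)
After 3 months: (0.2575, 0.2870, 0.4555)
P(in Dormant after 3 months) = 0.2870

0.2870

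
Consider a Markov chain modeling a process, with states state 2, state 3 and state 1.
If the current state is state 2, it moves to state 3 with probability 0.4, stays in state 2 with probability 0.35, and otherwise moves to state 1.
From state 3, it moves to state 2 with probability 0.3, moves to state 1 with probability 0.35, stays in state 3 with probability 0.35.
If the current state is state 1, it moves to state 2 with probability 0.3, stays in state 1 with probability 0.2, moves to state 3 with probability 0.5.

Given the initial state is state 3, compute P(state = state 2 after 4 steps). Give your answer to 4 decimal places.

Propagate the distribution vector 4 steps from state 3.
After 0 steps: (0.0000, 1.0000, 0.0000)
After 1 step: (0.3000, 0.3500, 0.3500)
After 2 steps: (0.3150, 0.4175, 0.2675)
After 3 steps: (0.3158, 0.4059, 0.2784)
After 4 steps: (0.3158, 0.4075, 0.2767)
P(in state 2 after 4 steps) = 0.3158

0.3158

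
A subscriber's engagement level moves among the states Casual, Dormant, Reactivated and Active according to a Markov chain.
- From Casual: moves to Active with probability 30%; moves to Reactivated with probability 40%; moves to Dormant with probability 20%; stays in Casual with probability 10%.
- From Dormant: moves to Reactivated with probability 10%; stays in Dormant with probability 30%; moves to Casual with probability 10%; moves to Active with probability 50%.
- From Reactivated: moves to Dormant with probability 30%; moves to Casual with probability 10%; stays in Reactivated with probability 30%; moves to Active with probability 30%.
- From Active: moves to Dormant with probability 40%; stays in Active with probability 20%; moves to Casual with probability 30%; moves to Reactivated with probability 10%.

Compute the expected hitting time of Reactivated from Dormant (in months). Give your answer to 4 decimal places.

6.6010

Let t(s) be the expected number of months to first reach Reactivated from state s, with t(Reactivated) = 0. Conditioning on the first month:
t(Casual) = 1 + 0.1·t(Casual) + 0.2·t(Dormant) + 0.3·t(Active)
t(Dormant) = 1 + 0.1·t(Casual) + 0.3·t(Dormant) + 0.5·t(Active)
t(Active) = 1 + 0.3·t(Casual) + 0.4·t(Dormant) + 0.2·t(Active)
Solving: t(Casual) = 4.6798, t(Dormant) = 6.6010, t(Active) = 6.3054.
Expected months from Dormant to Reactivated: 6.6010.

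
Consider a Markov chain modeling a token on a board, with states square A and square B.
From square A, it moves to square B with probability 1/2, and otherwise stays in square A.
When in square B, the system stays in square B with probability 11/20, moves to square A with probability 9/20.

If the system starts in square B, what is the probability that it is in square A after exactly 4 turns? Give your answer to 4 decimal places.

0.4737

Propagate the distribution vector 4 turns from square B.
After 0 turns: (0.0000, 1.0000)
After 1 turn: (0.4500, 0.5500)
After 2 turns: (0.4725, 0.5275)
After 3 turns: (0.4736, 0.5264)
After 4 turns: (0.4737, 0.5263)
P(in square A after 4 turns) = 0.4737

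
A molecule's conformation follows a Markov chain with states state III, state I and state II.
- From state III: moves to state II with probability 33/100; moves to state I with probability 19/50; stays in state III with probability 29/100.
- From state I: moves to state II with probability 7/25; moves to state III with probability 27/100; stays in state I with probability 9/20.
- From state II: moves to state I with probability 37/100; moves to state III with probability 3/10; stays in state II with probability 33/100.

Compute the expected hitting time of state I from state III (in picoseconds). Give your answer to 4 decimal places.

2.6546

Let t(s) be the expected number of picoseconds to first reach state I from state s, with t(state I) = 0. Conditioning on the first picosecond:
t(state III) = 1 + 0.29·t(state III) + 0.33·t(state II)
t(state II) = 1 + 0.3·t(state III) + 0.33·t(state II)
Solving: t(state III) = 2.6546, t(state II) = 2.6812.
Expected picoseconds from state III to state I: 2.6546.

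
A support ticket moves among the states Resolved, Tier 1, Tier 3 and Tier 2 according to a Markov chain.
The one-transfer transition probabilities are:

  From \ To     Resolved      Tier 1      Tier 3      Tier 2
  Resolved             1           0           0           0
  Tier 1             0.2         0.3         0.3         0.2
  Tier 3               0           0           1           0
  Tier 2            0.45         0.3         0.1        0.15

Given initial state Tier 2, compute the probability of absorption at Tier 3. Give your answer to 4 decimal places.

Let h(s) be the probability of absorption at Tier 3 starting from transient state s. Then h(Tier 3) = 1 and h(Resolved) = 0. By first-step analysis:
h(Tier 1) = 0.2·0 + 0.3·h(Tier 1) + 0.3·1 + 0.2·h(Tier 2)
h(Tier 2) = 0.45·0 + 0.3·h(Tier 1) + 0.1·1 + 0.15·h(Tier 2)
Solving: h(Tier 1) = 0.5140, h(Tier 2) = 0.2991.
Starting from Tier 2, the probability is 0.2991.

0.2991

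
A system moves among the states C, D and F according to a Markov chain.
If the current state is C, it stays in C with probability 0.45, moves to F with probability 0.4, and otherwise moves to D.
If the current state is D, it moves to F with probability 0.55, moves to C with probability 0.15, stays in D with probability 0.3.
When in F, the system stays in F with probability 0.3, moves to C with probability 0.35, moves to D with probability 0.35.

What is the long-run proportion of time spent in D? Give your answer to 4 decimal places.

Let the stationary distribution be π with π = πP and π_1 + π_2 + π_3 = 1.
π_1 = 0.45·π_1 + 0.15·π_2 + 0.35·π_3
π_2 = 0.15·π_1 + 0.3·π_2 + 0.35·π_3
Solving with the normalization constraint gives π = (0.3287, 0.2707, 0.4006).
So the stationary probability of D is 0.2707.

0.2707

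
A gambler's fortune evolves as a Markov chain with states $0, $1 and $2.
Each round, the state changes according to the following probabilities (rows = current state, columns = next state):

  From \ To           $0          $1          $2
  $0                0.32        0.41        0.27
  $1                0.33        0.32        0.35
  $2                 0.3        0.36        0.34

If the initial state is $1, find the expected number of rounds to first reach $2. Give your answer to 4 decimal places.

3.0877

Let t(s) be the expected number of rounds to first reach $2 from state s, with t($2) = 0. Conditioning on the first round:
t($0) = 1 + 0.32·t($0) + 0.41·t($1)
t($1) = 1 + 0.33·t($0) + 0.32·t($1)
Solving: t($0) = 3.3323, t($1) = 3.0877.
Expected rounds from $1 to $2: 3.0877.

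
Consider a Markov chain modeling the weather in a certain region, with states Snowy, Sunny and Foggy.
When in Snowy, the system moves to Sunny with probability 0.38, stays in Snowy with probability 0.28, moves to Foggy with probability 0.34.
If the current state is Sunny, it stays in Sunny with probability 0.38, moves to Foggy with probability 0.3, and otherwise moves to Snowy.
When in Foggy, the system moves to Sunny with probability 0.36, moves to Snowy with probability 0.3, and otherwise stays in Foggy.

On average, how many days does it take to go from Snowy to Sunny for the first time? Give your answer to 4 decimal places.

Let t(s) be the expected number of days to first reach Sunny from state s, with t(Sunny) = 0. Conditioning on the first day:
t(Snowy) = 1 + 0.28·t(Snowy) + 0.34·t(Foggy)
t(Foggy) = 1 + 0.3·t(Snowy) + 0.34·t(Foggy)
Solving: t(Snowy) = 2.6795, t(Foggy) = 2.7331.
Expected days from Snowy to Sunny: 2.6795.

2.6795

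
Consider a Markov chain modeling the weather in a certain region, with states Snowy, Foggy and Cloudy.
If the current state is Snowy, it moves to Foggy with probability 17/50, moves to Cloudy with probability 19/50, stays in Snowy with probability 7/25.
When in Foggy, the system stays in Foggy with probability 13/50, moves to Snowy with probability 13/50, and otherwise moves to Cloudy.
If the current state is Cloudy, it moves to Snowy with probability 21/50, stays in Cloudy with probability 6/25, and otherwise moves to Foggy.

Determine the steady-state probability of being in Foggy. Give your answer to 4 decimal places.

0.3148

Let the stationary distribution be π with π = πP and π_1 + π_2 + π_3 = 1.
π_1 = 0.28·π_1 + 0.26·π_2 + 0.42·π_3
π_2 = 0.34·π_1 + 0.26·π_2 + 0.34·π_3
Solving with the normalization constraint gives π = (0.3242, 0.3148, 0.3609).
So the stationary probability of Foggy is 0.3148.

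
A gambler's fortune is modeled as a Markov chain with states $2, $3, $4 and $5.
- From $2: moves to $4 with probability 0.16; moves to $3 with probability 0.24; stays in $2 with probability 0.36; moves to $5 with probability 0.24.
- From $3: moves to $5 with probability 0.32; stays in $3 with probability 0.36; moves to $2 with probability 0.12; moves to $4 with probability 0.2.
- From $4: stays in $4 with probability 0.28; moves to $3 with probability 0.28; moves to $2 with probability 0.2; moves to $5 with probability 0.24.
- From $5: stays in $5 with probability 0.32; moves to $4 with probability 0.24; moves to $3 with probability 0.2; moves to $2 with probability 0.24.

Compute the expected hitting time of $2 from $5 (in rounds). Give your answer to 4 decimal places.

Let t(s) be the expected number of rounds to first reach $2 from state s, with t($2) = 0. Conditioning on the first round:
t($3) = 1 + 0.36·t($3) + 0.2·t($4) + 0.32·t($5)
t($4) = 1 + 0.28·t($3) + 0.28·t($4) + 0.24·t($5)
t($5) = 1 + 0.2·t($3) + 0.24·t($4) + 0.32·t($5)
Solving: t($3) = 5.7265, t($4) = 5.2898, t($5) = 5.0218.
Expected rounds from $5 to $2: 5.0218.

5.0218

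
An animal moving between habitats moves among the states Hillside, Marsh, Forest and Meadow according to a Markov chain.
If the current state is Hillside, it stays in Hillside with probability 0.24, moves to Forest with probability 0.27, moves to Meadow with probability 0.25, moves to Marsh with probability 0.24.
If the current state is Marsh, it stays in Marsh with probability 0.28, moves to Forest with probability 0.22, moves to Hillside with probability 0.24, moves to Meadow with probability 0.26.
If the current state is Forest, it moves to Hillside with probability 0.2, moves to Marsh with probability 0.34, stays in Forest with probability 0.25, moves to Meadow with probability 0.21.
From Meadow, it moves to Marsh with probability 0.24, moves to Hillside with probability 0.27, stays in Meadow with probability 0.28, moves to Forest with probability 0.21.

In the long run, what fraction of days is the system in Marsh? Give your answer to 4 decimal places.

0.2746

Let the stationary distribution be π with π = πP and π_1 + π_2 + π_3 + π_4 = 1.
π_1 = 0.24·π_1 + 0.24·π_2 + 0.2·π_3 + 0.27·π_4
π_2 = 0.24·π_1 + 0.28·π_2 + 0.34·π_3 + 0.24·π_4
π_3 = 0.27·π_1 + 0.22·π_2 + 0.25·π_3 + 0.21·π_4
Solving with the normalization constraint gives π = (0.2381, 0.2746, 0.2365, 0.2508).
So the stationary probability of Marsh is 0.2746.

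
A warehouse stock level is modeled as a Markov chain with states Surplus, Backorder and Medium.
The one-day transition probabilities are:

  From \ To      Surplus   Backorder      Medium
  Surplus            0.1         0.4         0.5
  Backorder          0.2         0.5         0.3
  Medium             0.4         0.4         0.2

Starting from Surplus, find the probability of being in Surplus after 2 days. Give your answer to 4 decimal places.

Sum over the intermediate state after 1 day:
P = P(Surplus→Surplus)·P(Surplus→Surplus) + P(Surplus→Backorder)·P(Backorder→Surplus) + P(Surplus→Medium)·P(Medium→Surplus)
  = 0.1×0.1 + 0.4×0.2 + 0.5×0.4
  = 0.0100 + 0.0800 + 0.2000 = 0.2900

0.2900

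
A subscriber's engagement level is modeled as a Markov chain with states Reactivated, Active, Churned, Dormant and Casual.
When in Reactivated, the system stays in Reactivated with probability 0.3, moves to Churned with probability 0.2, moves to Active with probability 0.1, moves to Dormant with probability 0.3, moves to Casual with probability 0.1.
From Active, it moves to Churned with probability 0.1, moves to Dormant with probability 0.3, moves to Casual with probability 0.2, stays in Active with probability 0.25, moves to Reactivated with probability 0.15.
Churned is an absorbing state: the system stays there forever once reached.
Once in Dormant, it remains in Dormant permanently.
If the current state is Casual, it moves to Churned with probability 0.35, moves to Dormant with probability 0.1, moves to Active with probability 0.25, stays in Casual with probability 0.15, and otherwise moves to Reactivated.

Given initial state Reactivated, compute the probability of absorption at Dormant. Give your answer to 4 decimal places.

0.5749

Let h(s) be the probability of absorption at Dormant starting from transient state s. Then h(Dormant) = 1 and h(Churned) = 0. By first-step analysis:
h(Reactivated) = 0.3·h(Reactivated) + 0.1·h(Active) + 0.2·0 + 0.3·1 + 0.1·h(Casual)
h(Active) = 0.15·h(Reactivated) + 0.25·h(Active) + 0.1·0 + 0.3·1 + 0.2·h(Casual)
h(Casual) = 0.15·h(Reactivated) + 0.25·h(Active) + 0.35·0 + 0.1·1 + 0.15·h(Casual)
Solving: h(Reactivated) = 0.5749, h(Active) = 0.6222, h(Casual) = 0.4021.
Starting from Reactivated, the probability is 0.5749.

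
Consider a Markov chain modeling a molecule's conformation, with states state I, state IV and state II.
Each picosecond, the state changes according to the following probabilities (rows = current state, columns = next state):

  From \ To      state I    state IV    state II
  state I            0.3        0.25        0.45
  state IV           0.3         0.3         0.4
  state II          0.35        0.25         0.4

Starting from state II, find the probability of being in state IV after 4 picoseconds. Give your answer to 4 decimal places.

Propagate the distribution vector 4 picoseconds from state II.
After 0 picoseconds: (0.0000, 0.0000, 1.0000)
After 1 picosecond: (0.3500, 0.2500, 0.4000)
After 2 picoseconds: (0.3200, 0.2625, 0.4175)
After 3 picoseconds: (0.3209, 0.2631, 0.4160)
After 4 picoseconds: (0.3208, 0.2632, 0.4160)
P(in state IV after 4 picoseconds) = 0.2632

0.2632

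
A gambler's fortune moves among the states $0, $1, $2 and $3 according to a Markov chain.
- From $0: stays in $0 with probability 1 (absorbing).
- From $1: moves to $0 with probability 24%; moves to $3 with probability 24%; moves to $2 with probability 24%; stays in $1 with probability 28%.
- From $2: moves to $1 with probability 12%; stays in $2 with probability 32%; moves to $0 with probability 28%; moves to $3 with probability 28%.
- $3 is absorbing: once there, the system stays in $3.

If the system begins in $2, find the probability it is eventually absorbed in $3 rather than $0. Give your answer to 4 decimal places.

Let h(s) be the probability of absorption at $3 starting from transient state s. Then h($3) = 1 and h($0) = 0. By first-step analysis:
h($1) = 0.24·0 + 0.28·h($1) + 0.24·h($2) + 0.24·1
h($2) = 0.28·0 + 0.12·h($1) + 0.32·h($2) + 0.28·1
Solving: h($1) = 0.5000, h($2) = 0.5000.
Starting from $2, the probability is 0.5000.

0.5000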